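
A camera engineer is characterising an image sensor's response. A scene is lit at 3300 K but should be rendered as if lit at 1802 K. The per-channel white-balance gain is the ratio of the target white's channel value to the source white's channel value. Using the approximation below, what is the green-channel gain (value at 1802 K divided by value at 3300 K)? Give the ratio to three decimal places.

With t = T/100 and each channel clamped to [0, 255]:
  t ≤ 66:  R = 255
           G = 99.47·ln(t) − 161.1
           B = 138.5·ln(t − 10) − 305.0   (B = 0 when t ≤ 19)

At 3300 K (t = 33):
  G = 99.47·ln 33 − 161.1 = 99.47·3.4965 − 161.1 = 186.698.
At 1802 K (t = 18.02):
  G = 99.47·ln 18.02 − 161.1 = 99.47·2.8915 − 161.1 = 126.516.
Gain = 126.516 / 186.698 = 0.6777 → 0.678.

0.678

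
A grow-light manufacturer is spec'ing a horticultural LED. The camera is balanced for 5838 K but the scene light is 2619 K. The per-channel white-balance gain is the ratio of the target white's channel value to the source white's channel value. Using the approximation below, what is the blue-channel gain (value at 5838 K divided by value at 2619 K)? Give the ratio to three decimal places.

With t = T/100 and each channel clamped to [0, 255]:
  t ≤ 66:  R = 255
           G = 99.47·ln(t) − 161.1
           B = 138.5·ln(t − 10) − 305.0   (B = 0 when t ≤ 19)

At 2619 K (t = 26.19):
  B = 138.5·ln(26.19 − 10) − 305.0 = 138.5·ln 16.19 − 305.0 = 138.5·2.7844 − 305.0 = 80.639.
At 5838 K (t = 58.38):
  B = 138.5·ln(58.38 − 10) − 305.0 = 138.5·ln 48.38 − 305.0 = 138.5·3.8791 − 305.0 = 232.253.
Gain = 232.253 / 80.639 = 2.8802 → 2.880.

2.880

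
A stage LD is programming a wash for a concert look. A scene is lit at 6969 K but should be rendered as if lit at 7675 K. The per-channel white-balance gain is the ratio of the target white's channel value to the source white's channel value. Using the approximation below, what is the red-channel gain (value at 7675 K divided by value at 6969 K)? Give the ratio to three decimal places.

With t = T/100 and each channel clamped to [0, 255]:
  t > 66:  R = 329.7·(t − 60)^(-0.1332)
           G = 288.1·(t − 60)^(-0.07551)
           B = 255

At 6969 K (t = 69.69):
  R = 329.7·(69.69 − 60)^(-0.1332) = 329.7·9.69^(-0.1332) = 329.7·0.73896 = 243.636.
At 7675 K (t = 76.75):
  R = 329.7·(76.75 − 60)^(-0.1332) = 329.7·16.75^(-0.1332) = 329.7·0.68701 = 226.506.
Gain = 226.506 / 243.636 = 0.9297 → 0.930.

0.930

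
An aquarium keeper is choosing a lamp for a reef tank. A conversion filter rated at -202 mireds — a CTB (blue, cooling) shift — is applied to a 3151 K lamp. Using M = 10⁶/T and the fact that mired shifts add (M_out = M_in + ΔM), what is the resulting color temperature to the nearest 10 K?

8670 K

M_in = 10⁶/3151 = 317.36 mireds.
M_out = 317.36 + (-202) = 115.36 mireds.
T_out = 10⁶/115.36 = 8668.5 K → 8670 K.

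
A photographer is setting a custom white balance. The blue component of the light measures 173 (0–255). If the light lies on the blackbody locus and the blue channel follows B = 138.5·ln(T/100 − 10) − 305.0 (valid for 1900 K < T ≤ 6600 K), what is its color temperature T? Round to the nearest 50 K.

ln(t − 10) = (173 + 305.0) / 138.5 = 3.4513.
t − 10 = e^3.4513 = 31.540, so t = 41.540.
T = 100·t = 4154 K → 4150 K to the nearest 50 K.

4150 K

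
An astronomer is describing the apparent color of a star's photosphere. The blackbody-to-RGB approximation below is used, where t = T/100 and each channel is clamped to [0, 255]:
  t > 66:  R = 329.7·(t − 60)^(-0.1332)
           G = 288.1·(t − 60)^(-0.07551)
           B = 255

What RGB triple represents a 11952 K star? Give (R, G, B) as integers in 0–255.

t = 11952/100 = 119.52; the t > 66 branch applies.
R = 329.7·(119.52 − 60)^(-0.1332) = 329.7·59.52^(-0.1332) = 329.7·0.58025 = 191.308.
G = 288.1·(119.52 − 60)^(-0.07551) = 288.1·59.52^(-0.07551) = 288.1·0.73451 = 211.611.
B = 255 by definition for t > 66.
Rounded: (191, 212, 255).

(191, 212, 255)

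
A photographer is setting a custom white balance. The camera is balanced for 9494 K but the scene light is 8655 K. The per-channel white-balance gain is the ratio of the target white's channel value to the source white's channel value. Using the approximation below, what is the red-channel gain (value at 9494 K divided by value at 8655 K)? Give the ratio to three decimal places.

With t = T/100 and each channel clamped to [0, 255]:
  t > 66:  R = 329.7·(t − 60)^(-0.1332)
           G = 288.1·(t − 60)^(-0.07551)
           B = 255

At 8655 K (t = 86.55):
  R = 329.7·(86.55 − 60)^(-0.1332) = 329.7·26.55^(-0.1332) = 329.7·0.64612 = 213.026.
At 9494 K (t = 94.94):
  R = 329.7·(94.94 − 60)^(-0.1332) = 329.7·34.94^(-0.1332) = 329.7·0.62292 = 205.375.
Gain = 205.375 / 213.026 = 0.9641 → 0.964.

0.964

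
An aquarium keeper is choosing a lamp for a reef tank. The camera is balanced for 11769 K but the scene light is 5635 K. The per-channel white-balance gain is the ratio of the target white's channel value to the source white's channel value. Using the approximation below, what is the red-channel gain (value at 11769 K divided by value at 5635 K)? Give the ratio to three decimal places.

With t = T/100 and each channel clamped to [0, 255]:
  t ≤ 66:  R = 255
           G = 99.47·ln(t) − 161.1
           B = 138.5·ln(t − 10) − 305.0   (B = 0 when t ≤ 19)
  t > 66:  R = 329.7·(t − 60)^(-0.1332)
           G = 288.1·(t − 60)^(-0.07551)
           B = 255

At 5635 K (t = 56.35):
  R = 255 by definition for t ≤ 66.
At 11769 K (t = 117.69):
  R = 329.7·(117.69 − 60)^(-0.1332) = 329.7·57.69^(-0.1332) = 329.7·0.58267 = 192.106.
Gain = 192.106 / 255.000 = 0.7534 → 0.753.

0.753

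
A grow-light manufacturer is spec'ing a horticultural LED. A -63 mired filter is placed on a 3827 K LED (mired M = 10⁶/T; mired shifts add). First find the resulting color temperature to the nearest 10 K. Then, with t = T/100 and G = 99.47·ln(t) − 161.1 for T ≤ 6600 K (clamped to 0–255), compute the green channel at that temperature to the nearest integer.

229

M_in = 10⁶/3827 = 261.30; M_out = 261.30 + (-63) = 198.30.
T_out = 10⁶/198.30 = 5042.8 K → 5040 K; t = 50.4.
G = 99.47·ln 50.4 − 161.1 = 99.47·3.9200 − 161.1 = 228.822.
Rounded: 229.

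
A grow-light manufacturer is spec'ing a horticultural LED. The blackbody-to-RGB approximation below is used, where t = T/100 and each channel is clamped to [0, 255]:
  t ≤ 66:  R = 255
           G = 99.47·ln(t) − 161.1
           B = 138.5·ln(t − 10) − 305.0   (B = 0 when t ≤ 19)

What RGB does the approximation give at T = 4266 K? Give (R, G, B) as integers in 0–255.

(255, 212, 178)

t = 4266/100 = 42.66; the t ≤ 66 branch applies.
R = 255 by definition for t ≤ 66.
G = 99.47·ln 42.66 − 161.1 = 99.47·3.7533 − 161.1 = 212.237.
B = 138.5·ln(42.66 − 10) − 305.0 = 138.5·ln 32.66 − 305.0 = 138.5·3.4862 − 305.0 = 177.832.
Rounded: (255, 212, 178).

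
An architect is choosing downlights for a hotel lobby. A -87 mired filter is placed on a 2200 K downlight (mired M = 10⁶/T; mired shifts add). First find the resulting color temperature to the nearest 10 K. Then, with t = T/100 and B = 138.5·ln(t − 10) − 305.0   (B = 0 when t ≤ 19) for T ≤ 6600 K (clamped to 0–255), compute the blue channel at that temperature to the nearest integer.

M_in = 10⁶/2200 = 454.55; M_out = 454.55 + (-87) = 367.55.
T_out = 10⁶/367.55 = 2720.8 K → 2720 K; t = 27.2.
B = 138.5·ln(27.2 − 10) − 305.0 = 138.5·ln 17.2 − 305.0 = 138.5·2.8449 − 305.0 = 89.020.
Rounded: 89.

89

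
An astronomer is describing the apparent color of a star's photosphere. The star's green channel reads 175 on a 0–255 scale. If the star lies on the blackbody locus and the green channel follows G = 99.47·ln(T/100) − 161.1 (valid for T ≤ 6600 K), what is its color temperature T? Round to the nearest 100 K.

2900 K

ln t = (175 + 161.1) / 99.47 = 3.3789.
t = e^3.3789 = 29.339.
T = 100·t = 2934 K → 2900 K to the nearest 100 K.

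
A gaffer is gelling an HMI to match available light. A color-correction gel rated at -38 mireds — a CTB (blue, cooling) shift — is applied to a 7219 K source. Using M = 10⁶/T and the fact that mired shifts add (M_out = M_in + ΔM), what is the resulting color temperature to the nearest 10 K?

9950 K

M_in = 10⁶/7219 = 138.52 mireds.
M_out = 138.52 + (-38) = 100.52 mireds.
T_out = 10⁶/100.52 = 9947.9 K → 9950 K.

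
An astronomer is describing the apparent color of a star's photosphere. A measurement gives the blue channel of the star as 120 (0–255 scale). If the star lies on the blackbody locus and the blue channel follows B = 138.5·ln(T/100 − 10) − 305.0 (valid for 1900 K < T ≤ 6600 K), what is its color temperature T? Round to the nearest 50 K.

3150 K

ln(t − 10) = (120 + 305.0) / 138.5 = 3.0686.
t − 10 = e^3.0686 = 21.512, so t = 31.512.
T = 100·t = 3151 K → 3150 K to the nearest 50 K.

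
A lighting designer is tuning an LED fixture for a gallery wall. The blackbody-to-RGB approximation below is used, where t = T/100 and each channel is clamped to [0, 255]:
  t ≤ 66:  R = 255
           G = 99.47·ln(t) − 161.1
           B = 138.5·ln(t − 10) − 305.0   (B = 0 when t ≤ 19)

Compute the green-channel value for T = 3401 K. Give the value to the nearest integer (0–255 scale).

190

t = 3401/100 = 34.01; the t ≤ 66 branch applies.
G = 99.47·ln 34.01 − 161.1 = 99.47·3.5267 − 161.1 = 189.696.
Rounded: 190.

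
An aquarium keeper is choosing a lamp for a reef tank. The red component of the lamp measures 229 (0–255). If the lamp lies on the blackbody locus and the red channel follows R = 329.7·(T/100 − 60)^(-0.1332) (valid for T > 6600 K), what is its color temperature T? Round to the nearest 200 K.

7600 K

(t − 60)^(-0.1332) = 229/329.7 = 0.69457.
t − 60 = 0.69457^(1/-0.1332) = 0.69457^(-7.508) = 15.428, so t = 75.428.
T = 100·t = 7543 K → 7600 K to the nearest 200 K.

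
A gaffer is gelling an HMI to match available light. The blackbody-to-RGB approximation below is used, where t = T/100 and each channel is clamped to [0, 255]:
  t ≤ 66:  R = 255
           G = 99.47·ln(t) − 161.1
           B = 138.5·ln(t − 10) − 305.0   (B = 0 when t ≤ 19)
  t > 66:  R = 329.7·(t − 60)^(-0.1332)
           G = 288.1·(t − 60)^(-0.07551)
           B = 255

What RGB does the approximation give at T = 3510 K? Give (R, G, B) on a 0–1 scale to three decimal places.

t = 3510/100 = 35.1; the t ≤ 66 branch applies.
R = 255 by definition for t ≤ 66.
G = 99.47·ln 35.1 − 161.1 = 99.47·3.5582 − 161.1 = 192.834.
B = 138.5·ln(35.1 − 10) − 305.0 = 138.5·ln 25.1 − 305.0 = 138.5·3.2229 − 305.0 = 141.367.
Dividing each by 255: (1.0000, 0.7562, 0.5544) → (1.000, 0.756, 0.554).

(1.000, 0.756, 0.554)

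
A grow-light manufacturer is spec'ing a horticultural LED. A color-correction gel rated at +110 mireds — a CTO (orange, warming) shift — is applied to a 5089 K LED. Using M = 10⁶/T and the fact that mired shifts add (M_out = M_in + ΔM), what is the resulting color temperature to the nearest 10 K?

3260 K

M_in = 10⁶/5089 = 196.50 mireds.
M_out = 196.50 + (+110) = 306.50 mireds.
T_out = 10⁶/306.50 = 3262.6 K → 3260 K.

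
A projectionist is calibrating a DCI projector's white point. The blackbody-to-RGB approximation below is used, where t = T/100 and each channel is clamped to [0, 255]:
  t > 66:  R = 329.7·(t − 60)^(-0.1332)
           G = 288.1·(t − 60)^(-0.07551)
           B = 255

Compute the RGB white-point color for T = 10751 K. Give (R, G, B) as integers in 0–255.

(197, 215, 255)

t = 10751/100 = 107.51; the t > 66 branch applies.
R = 329.7·(107.51 − 60)^(-0.1332) = 329.7·47.51^(-0.1332) = 329.7·0.59793 = 197.138.
G = 288.1·(107.51 − 60)^(-0.07551) = 288.1·47.51^(-0.07551) = 288.1·0.74711 = 215.243.
B = 255 by definition for t > 66.
Rounded: (197, 215, 255).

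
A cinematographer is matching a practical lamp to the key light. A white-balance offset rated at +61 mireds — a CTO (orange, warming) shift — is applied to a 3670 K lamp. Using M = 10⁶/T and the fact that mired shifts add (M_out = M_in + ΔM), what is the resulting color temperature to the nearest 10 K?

3000 K

M_in = 10⁶/3670 = 272.48 mireds.
M_out = 272.48 + (+61) = 333.48 mireds.
T_out = 10⁶/333.48 = 2998.7 K → 3000 K.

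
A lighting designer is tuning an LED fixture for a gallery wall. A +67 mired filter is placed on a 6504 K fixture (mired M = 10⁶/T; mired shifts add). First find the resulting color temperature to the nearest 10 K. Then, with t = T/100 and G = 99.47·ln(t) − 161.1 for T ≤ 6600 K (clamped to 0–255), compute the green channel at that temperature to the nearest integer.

M_in = 10⁶/6504 = 153.75; M_out = 153.75 + (+67) = 220.75.
T_out = 10⁶/220.75 = 4530.0 K → 4530 K; t = 45.3.
G = 99.47·ln 45.3 − 161.1 = 99.47·3.8133 − 161.1 = 218.210.
Rounded: 218.

218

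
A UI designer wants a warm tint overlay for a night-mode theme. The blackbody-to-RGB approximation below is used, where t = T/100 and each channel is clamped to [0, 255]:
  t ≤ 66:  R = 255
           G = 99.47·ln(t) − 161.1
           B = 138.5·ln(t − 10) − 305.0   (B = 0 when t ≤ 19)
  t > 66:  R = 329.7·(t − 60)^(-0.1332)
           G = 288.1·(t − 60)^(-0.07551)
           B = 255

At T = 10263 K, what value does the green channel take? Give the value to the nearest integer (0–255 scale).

t = 10263/100 = 102.63; the t > 66 branch applies.
G = 288.1·(102.63 − 60)^(-0.07551) = 288.1·42.63^(-0.07551) = 288.1·0.75325 = 217.012.
Rounded: 217.

217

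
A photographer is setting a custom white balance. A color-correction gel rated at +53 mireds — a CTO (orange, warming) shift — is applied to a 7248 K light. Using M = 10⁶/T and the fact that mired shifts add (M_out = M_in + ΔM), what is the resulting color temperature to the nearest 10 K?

M_in = 10⁶/7248 = 137.97 mireds.
M_out = 137.97 + (+53) = 190.97 mireds.
T_out = 10⁶/190.97 = 5236.4 K → 5240 K.

5240 K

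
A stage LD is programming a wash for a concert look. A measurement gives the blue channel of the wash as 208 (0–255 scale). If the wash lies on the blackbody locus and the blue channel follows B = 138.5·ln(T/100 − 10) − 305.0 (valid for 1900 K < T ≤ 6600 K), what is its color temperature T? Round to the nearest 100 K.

5100 K

ln(t − 10) = (208 + 305.0) / 138.5 = 3.7040.
t − 10 = e^3.7040 = 40.608, so t = 50.608.
T = 100·t = 5061 K → 5100 K to the nearest 100 K.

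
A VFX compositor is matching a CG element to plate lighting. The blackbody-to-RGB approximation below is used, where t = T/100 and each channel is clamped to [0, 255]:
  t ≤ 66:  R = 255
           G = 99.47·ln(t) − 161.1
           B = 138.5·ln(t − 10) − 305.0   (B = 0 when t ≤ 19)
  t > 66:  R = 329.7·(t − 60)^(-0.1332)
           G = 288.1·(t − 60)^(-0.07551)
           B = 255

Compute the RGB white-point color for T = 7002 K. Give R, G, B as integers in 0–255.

t = 7002/100 = 70.02; the t > 66 branch applies.
R = 329.7·(70.02 − 60)^(-0.1332) = 329.7·10.02^(-0.1332) = 329.7·0.73567 = 242.551.
G = 288.1·(70.02 − 60)^(-0.07551) = 288.1·10.02^(-0.07551) = 288.1·0.84028 = 242.085.
B = 255 by definition for t > 66.
Rounded: (243, 242, 255).

R=243, G=242, B=255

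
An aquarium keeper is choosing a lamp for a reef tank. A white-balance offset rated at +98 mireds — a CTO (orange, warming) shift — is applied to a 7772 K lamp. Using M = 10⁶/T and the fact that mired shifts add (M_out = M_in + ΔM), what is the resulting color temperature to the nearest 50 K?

M_in = 10⁶/7772 = 128.67 mireds.
M_out = 128.67 + (+98) = 226.67 mireds.
T_out = 10⁶/226.67 = 4411.8 K → 4400 K.

4400 K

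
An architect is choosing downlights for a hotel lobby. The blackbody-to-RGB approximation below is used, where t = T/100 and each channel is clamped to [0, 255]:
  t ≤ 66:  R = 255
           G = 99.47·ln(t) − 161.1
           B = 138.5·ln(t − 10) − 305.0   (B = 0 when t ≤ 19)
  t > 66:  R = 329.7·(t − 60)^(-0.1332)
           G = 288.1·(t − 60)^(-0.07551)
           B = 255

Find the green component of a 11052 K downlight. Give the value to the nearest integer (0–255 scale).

t = 11052/100 = 110.52; the t > 66 branch applies.
G = 288.1·(110.52 − 60)^(-0.07551) = 288.1·50.52^(-0.07551) = 288.1·0.74365 = 214.247.
Rounded: 214.

214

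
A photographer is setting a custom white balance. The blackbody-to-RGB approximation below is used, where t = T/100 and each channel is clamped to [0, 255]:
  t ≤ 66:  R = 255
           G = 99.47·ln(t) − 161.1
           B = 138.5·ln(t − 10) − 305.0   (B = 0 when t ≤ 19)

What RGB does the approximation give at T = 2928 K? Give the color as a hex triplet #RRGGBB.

#FFAF69

t = 2928/100 = 29.28; the t ≤ 66 branch applies.
R = 255 by definition for t ≤ 66.
G = 99.47·ln 29.28 − 161.1 = 99.47·3.3769 − 161.1 = 174.801.
B = 138.5·ln(29.28 − 10) − 305.0 = 138.5·ln 19.28 − 305.0 = 138.5·2.9591 − 305.0 = 104.831.
Rounded: (255, 175, 105).
In hex: #FFAF69.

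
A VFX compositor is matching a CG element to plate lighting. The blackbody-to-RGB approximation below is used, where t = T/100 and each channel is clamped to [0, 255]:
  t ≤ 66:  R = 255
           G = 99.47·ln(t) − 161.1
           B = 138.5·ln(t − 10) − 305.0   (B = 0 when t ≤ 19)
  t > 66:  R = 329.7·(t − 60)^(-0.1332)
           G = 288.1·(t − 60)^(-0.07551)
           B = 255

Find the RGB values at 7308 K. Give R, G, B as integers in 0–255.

t = 7308/100 = 73.08; the t > 66 branch applies.
R = 329.7·(73.08 − 60)^(-0.1332) = 329.7·13.08^(-0.1332) = 329.7·0.71002 = 234.092.
G = 288.1·(73.08 − 60)^(-0.07551) = 288.1·13.08^(-0.07551) = 288.1·0.82354 = 237.262.
B = 255 by definition for t > 66.
Rounded: (234, 237, 255).

R=234, G=237, B=255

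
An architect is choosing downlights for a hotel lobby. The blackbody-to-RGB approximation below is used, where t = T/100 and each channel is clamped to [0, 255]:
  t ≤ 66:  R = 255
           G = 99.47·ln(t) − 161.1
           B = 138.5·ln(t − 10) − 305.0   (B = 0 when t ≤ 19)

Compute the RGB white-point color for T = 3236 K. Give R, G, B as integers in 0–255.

R=255, G=185, B=125

t = 3236/100 = 32.36; the t ≤ 66 branch applies.
R = 255 by definition for t ≤ 66.
G = 99.47·ln 32.36 − 161.1 = 99.47·3.4769 − 161.1 = 184.750.
B = 138.5·ln(32.36 − 10) − 305.0 = 138.5·ln 22.36 − 305.0 = 138.5·3.1073 − 305.0 = 125.357.
Rounded: (255, 185, 125).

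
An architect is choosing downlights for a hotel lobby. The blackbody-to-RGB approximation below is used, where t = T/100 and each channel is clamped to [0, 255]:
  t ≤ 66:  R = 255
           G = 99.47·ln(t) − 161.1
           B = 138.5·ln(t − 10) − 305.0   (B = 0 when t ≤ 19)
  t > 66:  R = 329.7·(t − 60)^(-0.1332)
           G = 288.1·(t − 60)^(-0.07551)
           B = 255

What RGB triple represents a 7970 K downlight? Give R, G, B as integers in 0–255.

t = 7970/100 = 79.7; the t > 66 branch applies.
R = 329.7·(79.7 − 60)^(-0.1332) = 329.7·19.7^(-0.1332) = 329.7·0.67232 = 221.664.
G = 288.1·(79.7 − 60)^(-0.07551) = 288.1·19.7^(-0.07551) = 288.1·0.79846 = 230.037.
B = 255 by definition for t > 66.
Rounded: (222, 230, 255).

R=222, G=230, B=255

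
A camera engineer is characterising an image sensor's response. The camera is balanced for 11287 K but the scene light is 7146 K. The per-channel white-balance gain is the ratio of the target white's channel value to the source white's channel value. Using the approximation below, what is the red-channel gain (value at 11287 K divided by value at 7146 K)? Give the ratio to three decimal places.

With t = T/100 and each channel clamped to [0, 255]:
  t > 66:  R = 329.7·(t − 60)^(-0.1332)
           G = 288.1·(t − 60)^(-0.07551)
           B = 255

0.816

At 7146 K (t = 71.46):
  R = 329.7·(71.46 − 60)^(-0.1332) = 329.7·11.46^(-0.1332) = 329.7·0.72263 = 238.251.
At 11287 K (t = 112.87):
  R = 329.7·(112.87 − 60)^(-0.1332) = 329.7·52.87^(-0.1332) = 329.7·0.58948 = 194.351.
Gain = 194.351 / 238.251 = 0.8157 → 0.816.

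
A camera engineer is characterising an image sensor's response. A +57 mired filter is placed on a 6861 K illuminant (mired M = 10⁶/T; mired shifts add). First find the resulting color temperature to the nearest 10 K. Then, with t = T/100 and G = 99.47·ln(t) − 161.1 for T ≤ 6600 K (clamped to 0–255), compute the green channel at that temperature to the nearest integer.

M_in = 10⁶/6861 = 145.75; M_out = 145.75 + (+57) = 202.75.
T_out = 10⁶/202.75 = 4932.1 K → 4930 K; t = 49.3.
G = 99.47·ln 49.3 − 161.1 = 99.47·3.8979 − 161.1 = 226.627.
Rounded: 227.

227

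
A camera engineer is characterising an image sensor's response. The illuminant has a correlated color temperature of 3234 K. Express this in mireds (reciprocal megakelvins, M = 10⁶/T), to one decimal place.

M = 10⁶ / 3234 = 309.215 → 309.2 mireds.

309.2 mireds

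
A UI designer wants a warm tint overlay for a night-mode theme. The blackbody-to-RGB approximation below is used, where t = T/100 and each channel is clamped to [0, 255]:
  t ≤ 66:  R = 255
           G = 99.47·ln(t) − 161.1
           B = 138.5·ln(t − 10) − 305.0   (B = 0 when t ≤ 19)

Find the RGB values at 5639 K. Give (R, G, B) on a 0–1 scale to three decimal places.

(1.000, 0.941, 0.888)

t = 5639/100 = 56.39; the t ≤ 66 branch applies.
R = 255 by definition for t ≤ 66.
G = 99.47·ln 56.39 − 161.1 = 99.47·4.0323 − 161.1 = 239.992.
B = 138.5·ln(56.39 − 10) − 305.0 = 138.5·ln 46.39 − 305.0 = 138.5·3.8371 − 305.0 = 226.436.
Dividing each by 255: (1.0000, 0.9411, 0.8880) → (1.000, 0.941, 0.888).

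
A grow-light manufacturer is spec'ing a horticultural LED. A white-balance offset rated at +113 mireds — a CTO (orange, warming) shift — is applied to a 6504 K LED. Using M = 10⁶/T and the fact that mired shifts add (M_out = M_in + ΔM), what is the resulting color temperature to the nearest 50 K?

3750 K

M_in = 10⁶/6504 = 153.75 mireds.
M_out = 153.75 + (+113) = 266.75 mireds.
T_out = 10⁶/266.75 = 3748.8 K → 3750 K.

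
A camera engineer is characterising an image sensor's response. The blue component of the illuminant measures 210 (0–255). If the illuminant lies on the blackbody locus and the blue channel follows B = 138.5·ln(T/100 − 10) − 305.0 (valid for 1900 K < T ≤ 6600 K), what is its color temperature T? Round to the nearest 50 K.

5100 K

ln(t − 10) = (210 + 305.0) / 138.5 = 3.7184.
t − 10 = e^3.7184 = 41.199, so t = 51.199.
T = 100·t = 5120 K → 5100 K to the nearest 50 K.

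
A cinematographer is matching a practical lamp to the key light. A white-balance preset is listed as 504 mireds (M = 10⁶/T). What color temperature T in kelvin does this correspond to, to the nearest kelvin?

1984 K

T = 10⁶ / 504 = 1984.13 K → 1984 K.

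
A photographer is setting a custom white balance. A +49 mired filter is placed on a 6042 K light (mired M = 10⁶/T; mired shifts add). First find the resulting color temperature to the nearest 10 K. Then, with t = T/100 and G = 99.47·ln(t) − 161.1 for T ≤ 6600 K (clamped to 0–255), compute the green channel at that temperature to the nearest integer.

M_in = 10⁶/6042 = 165.51; M_out = 165.51 + (+49) = 214.51.
T_out = 10⁶/214.51 = 4661.8 K → 4660 K; t = 46.6.
G = 99.47·ln 46.6 − 161.1 = 99.47·3.8416 − 161.1 = 221.024.
Rounded: 221.

221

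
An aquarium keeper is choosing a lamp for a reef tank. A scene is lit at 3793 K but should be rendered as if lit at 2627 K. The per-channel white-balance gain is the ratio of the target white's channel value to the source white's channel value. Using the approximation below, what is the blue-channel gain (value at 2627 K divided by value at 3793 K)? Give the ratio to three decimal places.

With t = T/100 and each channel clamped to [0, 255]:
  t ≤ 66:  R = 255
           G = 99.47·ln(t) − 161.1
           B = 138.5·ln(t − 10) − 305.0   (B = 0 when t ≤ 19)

0.521

At 3793 K (t = 37.93):
  B = 138.5·ln(37.93 − 10) − 305.0 = 138.5·ln 27.93 − 305.0 = 138.5·3.3297 − 305.0 = 156.164.
At 2627 K (t = 26.27):
  B = 138.5·ln(26.27 − 10) − 305.0 = 138.5·ln 16.27 − 305.0 = 138.5·2.7893 − 305.0 = 81.321.
Gain = 81.321 / 156.164 = 0.5207 → 0.521.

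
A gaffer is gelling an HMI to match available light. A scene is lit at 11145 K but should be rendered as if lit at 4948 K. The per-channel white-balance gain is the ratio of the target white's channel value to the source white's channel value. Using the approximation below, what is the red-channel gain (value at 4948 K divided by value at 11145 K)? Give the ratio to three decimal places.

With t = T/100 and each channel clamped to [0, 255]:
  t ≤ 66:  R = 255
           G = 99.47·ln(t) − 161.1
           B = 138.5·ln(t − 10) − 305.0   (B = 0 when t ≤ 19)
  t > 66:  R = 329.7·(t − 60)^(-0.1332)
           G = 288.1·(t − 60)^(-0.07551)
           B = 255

1.307

At 11145 K (t = 111.45):
  R = 329.7·(111.45 − 60)^(-0.1332) = 329.7·51.45^(-0.1332) = 329.7·0.59162 = 195.057.
At 4948 K (t = 49.48):
  R = 255 by definition for t ≤ 66.
Gain = 255.000 / 195.057 = 1.3073 → 1.307.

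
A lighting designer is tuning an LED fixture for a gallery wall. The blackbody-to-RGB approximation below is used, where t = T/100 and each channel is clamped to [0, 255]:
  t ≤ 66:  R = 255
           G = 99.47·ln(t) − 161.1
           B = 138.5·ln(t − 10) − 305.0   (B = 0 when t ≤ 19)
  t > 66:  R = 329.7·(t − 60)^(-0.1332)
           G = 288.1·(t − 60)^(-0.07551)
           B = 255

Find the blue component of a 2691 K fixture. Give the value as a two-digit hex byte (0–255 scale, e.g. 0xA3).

t = 2691/100 = 26.91; the t ≤ 66 branch applies.
B = 138.5·ln(26.91 − 10) − 305.0 = 138.5·ln 16.91 − 305.0 = 138.5·2.8279 − 305.0 = 86.665.
Rounded: 87; in hex, 0x57.

0x57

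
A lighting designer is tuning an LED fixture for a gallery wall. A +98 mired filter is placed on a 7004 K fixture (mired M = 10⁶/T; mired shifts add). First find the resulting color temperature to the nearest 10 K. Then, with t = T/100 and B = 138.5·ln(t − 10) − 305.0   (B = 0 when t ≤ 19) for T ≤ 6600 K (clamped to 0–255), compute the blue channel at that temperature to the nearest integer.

173

M_in = 10⁶/7004 = 142.78; M_out = 142.78 + (+98) = 240.78.
T_out = 10⁶/240.78 = 4153.2 K → 4150 K; t = 41.5.
B = 138.5·ln(41.5 − 10) − 305.0 = 138.5·ln 31.5 − 305.0 = 138.5·3.4500 − 305.0 = 172.823.
Rounded: 173.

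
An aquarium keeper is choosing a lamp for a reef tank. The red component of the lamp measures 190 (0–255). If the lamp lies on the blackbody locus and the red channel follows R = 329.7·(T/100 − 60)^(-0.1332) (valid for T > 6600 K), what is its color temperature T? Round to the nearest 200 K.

(t − 60)^(-0.1332) = 190/329.7 = 0.57628.
t − 60 = 0.57628^(1/-0.1332) = 0.57628^(-7.508) = 62.667, so t = 122.667.
T = 100·t = 12267 K → 12200 K to the nearest 200 K.

12200 K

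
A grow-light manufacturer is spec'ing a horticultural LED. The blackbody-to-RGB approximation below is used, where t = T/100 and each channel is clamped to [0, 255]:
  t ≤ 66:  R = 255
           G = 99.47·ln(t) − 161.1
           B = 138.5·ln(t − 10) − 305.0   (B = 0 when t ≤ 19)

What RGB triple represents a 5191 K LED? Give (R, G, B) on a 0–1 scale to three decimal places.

(1.000, 0.909, 0.833)

t = 5191/100 = 51.91; the t ≤ 66 branch applies.
R = 255 by definition for t ≤ 66.
G = 99.47·ln 51.91 − 161.1 = 99.47·3.9495 − 161.1 = 231.758.
B = 138.5·ln(51.91 − 10) − 305.0 = 138.5·ln 41.91 − 305.0 = 138.5·3.7355 − 305.0 = 212.370.
Dividing each by 255: (1.0000, 0.9089, 0.8328) → (1.000, 0.909, 0.833).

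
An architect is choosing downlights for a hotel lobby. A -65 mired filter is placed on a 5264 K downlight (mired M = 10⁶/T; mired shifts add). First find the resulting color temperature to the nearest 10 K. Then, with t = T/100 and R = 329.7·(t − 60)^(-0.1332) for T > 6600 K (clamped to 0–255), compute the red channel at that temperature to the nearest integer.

221

M_in = 10⁶/5264 = 189.97; M_out = 189.97 + (-65) = 124.97.
T_out = 10⁶/124.97 = 8001.9 K → 8000 K; t = 80.
R = 329.7·(80 − 60)^(-0.1332) = 329.7·20^(-0.1332) = 329.7·0.67097 = 221.219.
Rounded: 221.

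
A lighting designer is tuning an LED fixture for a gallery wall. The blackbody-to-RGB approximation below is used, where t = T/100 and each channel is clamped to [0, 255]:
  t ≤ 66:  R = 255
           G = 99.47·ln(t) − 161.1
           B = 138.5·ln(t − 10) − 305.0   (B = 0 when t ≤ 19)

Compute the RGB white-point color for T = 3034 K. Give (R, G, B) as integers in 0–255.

t = 3034/100 = 30.34; the t ≤ 66 branch applies.
R = 255 by definition for t ≤ 66.
G = 99.47·ln 30.34 − 161.1 = 99.47·3.4125 − 161.1 = 178.338.
B = 138.5·ln(30.34 − 10) − 305.0 = 138.5·ln 20.34 − 305.0 = 138.5·3.0126 − 305.0 = 112.244.
Rounded: (255, 178, 112).

(255, 178, 112)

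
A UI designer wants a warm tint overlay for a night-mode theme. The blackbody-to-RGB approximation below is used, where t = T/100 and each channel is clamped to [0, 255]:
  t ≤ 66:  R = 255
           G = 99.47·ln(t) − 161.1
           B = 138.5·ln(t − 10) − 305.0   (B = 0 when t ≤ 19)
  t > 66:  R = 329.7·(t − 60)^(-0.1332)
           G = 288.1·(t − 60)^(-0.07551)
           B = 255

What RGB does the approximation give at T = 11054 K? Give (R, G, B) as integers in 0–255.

t = 11054/100 = 110.54; the t > 66 branch applies.
R = 329.7·(110.54 − 60)^(-0.1332) = 329.7·50.54^(-0.1332) = 329.7·0.59303 = 195.522.
G = 288.1·(110.54 − 60)^(-0.07551) = 288.1·50.54^(-0.07551) = 288.1·0.74363 = 214.241.
B = 255 by definition for t > 66.
Rounded: (196, 214, 255).

(196, 214, 255)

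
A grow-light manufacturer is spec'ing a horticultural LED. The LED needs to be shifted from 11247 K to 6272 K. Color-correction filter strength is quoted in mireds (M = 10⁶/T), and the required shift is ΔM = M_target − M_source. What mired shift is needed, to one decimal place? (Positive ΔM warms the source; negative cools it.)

+70.5 mireds

M_source = 10⁶/11247 = 88.913; M_target = 10⁶/6272 = 159.439.
ΔM = 159.439 − 88.913 = 70.526 → +70.5 mireds, a warming shift.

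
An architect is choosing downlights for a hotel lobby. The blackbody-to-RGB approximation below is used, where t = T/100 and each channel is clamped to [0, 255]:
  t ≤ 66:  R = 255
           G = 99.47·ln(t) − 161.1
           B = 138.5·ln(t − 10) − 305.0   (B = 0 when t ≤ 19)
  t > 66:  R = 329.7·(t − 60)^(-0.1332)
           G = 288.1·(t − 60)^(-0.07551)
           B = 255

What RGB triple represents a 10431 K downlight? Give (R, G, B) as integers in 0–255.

(199, 216, 255)

t = 10431/100 = 104.31; the t > 66 branch applies.
R = 329.7·(104.31 − 60)^(-0.1332) = 329.7·44.31^(-0.1332) = 329.7·0.60351 = 198.978.
G = 288.1·(104.31 − 60)^(-0.07551) = 288.1·44.31^(-0.07551) = 288.1·0.75106 = 216.379.
B = 255 by definition for t > 66.
Rounded: (199, 216, 255).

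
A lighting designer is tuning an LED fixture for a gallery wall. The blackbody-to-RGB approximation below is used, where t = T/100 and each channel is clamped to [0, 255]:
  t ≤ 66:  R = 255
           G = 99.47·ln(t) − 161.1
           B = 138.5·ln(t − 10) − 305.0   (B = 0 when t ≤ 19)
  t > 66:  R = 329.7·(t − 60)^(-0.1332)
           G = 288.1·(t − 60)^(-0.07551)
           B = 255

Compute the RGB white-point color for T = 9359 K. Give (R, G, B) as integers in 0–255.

(206, 221, 255)

t = 9359/100 = 93.59; the t > 66 branch applies.
R = 329.7·(93.59 − 60)^(-0.1332) = 329.7·33.59^(-0.1332) = 329.7·0.62619 = 206.456.
G = 288.1·(93.59 − 60)^(-0.07551) = 288.1·33.59^(-0.07551) = 288.1·0.76693 = 220.953.
B = 255 by definition for t > 66.
Rounded: (206, 221, 255).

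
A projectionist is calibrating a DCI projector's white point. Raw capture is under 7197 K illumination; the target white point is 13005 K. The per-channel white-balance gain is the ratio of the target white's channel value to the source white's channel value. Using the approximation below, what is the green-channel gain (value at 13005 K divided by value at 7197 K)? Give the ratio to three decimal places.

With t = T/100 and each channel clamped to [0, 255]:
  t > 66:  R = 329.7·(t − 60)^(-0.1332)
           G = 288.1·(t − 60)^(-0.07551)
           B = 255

At 7197 K (t = 71.97):
  G = 288.1·(71.97 − 60)^(-0.07551) = 288.1·11.97^(-0.07551) = 288.1·0.82907 = 238.856.
At 13005 K (t = 130.05):
  G = 288.1·(130.05 − 60)^(-0.07551) = 288.1·70.05^(-0.07551) = 288.1·0.72553 = 209.024.
Gain = 209.024 / 238.856 = 0.8751 → 0.875.

0.875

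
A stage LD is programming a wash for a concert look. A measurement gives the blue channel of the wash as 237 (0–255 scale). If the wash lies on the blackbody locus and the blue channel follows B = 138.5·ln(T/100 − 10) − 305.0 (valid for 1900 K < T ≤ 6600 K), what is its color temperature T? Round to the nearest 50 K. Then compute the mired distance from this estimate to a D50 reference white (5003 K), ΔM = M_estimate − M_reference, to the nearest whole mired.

ln(t − 10) = (237 + 305.0) / 138.5 = 3.9134.
t − 10 = e^3.9134 = 50.067, so t = 60.067.
T = 100·t = 6007 K → 6000 K to the nearest 50 K.
M_estimate = 10⁶/6000 = 166.67; M_reference = 10⁶/5003 = 199.88.
ΔM = 166.67 − 199.88 = -33.21 → -33 mireds.

-33 mireds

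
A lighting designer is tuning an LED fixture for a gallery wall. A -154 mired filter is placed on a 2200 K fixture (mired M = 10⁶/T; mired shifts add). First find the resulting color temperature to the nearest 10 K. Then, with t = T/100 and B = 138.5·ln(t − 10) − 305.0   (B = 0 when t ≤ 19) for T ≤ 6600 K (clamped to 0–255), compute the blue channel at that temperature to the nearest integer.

M_in = 10⁶/2200 = 454.55; M_out = 454.55 + (-154) = 300.55.
T_out = 10⁶/300.55 = 3327.3 K → 3330 K; t = 33.3.
B = 138.5·ln(33.3 − 10) − 305.0 = 138.5·ln 23.3 − 305.0 = 138.5·3.1485 − 305.0 = 131.061.
Rounded: 131.

131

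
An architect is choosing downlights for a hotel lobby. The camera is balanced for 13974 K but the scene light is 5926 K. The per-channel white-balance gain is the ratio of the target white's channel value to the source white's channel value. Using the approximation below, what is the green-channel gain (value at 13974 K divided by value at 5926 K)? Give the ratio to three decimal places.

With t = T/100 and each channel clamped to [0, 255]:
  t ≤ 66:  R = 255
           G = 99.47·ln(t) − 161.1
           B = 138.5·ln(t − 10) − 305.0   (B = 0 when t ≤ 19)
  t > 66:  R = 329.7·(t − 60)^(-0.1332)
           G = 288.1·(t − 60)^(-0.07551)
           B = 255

0.845

At 5926 K (t = 59.26):
  G = 99.47·ln 59.26 − 161.1 = 99.47·4.0819 − 161.1 = 244.930.
At 13974 K (t = 139.74):
  G = 288.1·(139.74 − 60)^(-0.07551) = 288.1·79.74^(-0.07551) = 288.1·0.71846 = 206.989.
Gain = 206.989 / 244.930 = 0.8451 → 0.845.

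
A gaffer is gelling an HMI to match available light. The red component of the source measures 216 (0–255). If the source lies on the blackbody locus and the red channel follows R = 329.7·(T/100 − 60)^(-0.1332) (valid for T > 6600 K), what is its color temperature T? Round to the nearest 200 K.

8400 K

(t − 60)^(-0.1332) = 216/329.7 = 0.65514.
t − 60 = 0.65514^(1/-0.1332) = 0.65514^(-7.508) = 23.926, so t = 83.926.
T = 100·t = 8393 K → 8400 K to the nearest 200 K.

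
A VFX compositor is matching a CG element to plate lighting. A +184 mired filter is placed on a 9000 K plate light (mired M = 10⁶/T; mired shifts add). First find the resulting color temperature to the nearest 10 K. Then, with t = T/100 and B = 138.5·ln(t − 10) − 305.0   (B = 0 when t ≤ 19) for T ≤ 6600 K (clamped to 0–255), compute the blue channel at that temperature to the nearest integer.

135

M_in = 10⁶/9000 = 111.11; M_out = 111.11 + (+184) = 295.11.
T_out = 10⁶/295.11 = 3388.6 K → 3390 K; t = 33.9.
B = 138.5·ln(33.9 − 10) − 305.0 = 138.5·ln 23.9 − 305.0 = 138.5·3.1739 − 305.0 = 134.582.
Rounded: 135.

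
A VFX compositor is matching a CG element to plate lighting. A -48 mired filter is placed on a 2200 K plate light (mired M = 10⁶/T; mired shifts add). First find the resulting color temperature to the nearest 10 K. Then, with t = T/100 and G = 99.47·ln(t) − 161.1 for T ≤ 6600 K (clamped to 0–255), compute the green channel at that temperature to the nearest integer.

157

M_in = 10⁶/2200 = 454.55; M_out = 454.55 + (-48) = 406.55.
T_out = 10⁶/406.55 = 2459.7 K → 2460 K; t = 24.6.
G = 99.47·ln 24.6 − 161.1 = 99.47·3.2027 − 161.1 = 157.477.
Rounded: 157.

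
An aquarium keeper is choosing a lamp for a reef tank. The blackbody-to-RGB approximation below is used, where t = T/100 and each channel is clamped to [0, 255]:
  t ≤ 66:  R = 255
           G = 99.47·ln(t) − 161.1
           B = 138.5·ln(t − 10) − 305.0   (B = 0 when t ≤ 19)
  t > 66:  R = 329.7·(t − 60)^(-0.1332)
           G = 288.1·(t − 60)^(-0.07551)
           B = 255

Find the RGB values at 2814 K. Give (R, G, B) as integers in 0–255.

(255, 171, 96)

t = 2814/100 = 28.14; the t ≤ 66 branch applies.
R = 255 by definition for t ≤ 66.
G = 99.47·ln 28.14 − 161.1 = 99.47·3.3372 − 161.1 = 170.850.
B = 138.5·ln(28.14 − 10) − 305.0 = 138.5·ln 18.14 − 305.0 = 138.5·2.8981 − 305.0 = 96.390.
Rounded: (255, 171, 96).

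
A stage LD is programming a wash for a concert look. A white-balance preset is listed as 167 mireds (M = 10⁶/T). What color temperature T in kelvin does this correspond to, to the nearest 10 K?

T = 10⁶ / 167 = 5988.02 K → 5990 K.

5990 K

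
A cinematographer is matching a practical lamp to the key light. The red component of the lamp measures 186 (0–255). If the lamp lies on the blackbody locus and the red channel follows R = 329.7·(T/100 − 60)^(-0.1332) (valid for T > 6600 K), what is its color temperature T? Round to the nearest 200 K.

(t − 60)^(-0.1332) = 186/329.7 = 0.56415.
t − 60 = 0.56415^(1/-0.1332) = 0.56415^(-7.508) = 73.521, so t = 133.521.
T = 100·t = 13352 K → 13400 K to the nearest 200 K.

13400 K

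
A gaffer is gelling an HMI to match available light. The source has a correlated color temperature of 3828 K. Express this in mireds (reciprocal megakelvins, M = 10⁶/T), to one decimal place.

261.2 mireds

M = 10⁶ / 3828 = 261.233 → 261.2 mireds.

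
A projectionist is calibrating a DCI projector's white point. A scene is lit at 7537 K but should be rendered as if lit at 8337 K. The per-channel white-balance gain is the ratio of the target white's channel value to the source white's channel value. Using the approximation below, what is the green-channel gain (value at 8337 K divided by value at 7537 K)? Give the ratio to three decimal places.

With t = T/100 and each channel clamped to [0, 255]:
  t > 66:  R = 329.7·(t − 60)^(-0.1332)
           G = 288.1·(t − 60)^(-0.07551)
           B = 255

0.969

At 7537 K (t = 75.37):
  G = 288.1·(75.37 − 60)^(-0.07551) = 288.1·15.37^(-0.07551) = 288.1·0.81357 = 234.389.
At 8337 K (t = 83.37):
  G = 288.1·(83.37 − 60)^(-0.07551) = 288.1·23.37^(-0.07551) = 288.1·0.78823 = 227.089.
Gain = 227.089 / 234.389 = 0.9689 → 0.969.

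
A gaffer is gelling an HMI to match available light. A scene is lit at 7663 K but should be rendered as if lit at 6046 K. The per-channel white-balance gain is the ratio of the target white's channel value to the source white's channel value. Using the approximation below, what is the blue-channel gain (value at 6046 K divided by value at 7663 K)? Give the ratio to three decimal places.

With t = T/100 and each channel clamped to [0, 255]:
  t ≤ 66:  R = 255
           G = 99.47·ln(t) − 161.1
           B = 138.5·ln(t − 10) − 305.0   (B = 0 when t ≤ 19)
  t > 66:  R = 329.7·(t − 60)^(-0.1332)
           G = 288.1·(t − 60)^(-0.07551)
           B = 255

At 7663 K (t = 76.63):
  B = 255 by definition for t > 66.
At 6046 K (t = 60.46):
  B = 138.5·ln(60.46 − 10) − 305.0 = 138.5·ln 50.46 − 305.0 = 138.5·3.9212 − 305.0 = 238.084.
Gain = 238.084 / 255.000 = 0.9337 → 0.934.

0.934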